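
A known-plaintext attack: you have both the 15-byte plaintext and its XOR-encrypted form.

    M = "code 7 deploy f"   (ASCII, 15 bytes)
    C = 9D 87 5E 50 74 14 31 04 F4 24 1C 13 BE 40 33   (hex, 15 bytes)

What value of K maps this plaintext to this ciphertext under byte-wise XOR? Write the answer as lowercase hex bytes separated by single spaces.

fe e8 3a 35 54 23 11 60 91 54 70 7c c7 60 55

Since C = M ⊕ K, XORing both sides with M gives K = M ⊕ C.
 99 ⊕ 157 = 254
111 ⊕ 135 = 232
100 ⊕  94 =  58
101 ⊕  80 =  53
 32 ⊕ 116 =  84
 55 ⊕  20 =  35
 32 ⊕  49 =  17
100 ⊕   4 =  96
101 ⊕ 244 = 145
112 ⊕  36 =  84
108 ⊕  28 = 112
111 ⊕  19 = 124
121 ⊕ 190 = 199
 32 ⊕  64 =  96
102 ⊕  51 =  85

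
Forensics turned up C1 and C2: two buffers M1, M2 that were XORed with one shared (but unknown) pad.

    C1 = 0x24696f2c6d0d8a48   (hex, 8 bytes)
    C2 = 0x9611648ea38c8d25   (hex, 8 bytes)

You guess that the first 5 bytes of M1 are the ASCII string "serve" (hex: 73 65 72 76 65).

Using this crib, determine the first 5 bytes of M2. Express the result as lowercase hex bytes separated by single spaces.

c1 1d 79 d4 ab

First, C1 ⊕ C2 = (M1 ⊕ K) ⊕ (M2 ⊕ K) = M1 ⊕ M2, so the key drops out. Then M2 = (M1 ⊕ M2) ⊕ M1 over the first 5 bytes.
byte 0: (24 ^ 96) ^ 73 = b2 ^ 73 = c1
byte 1: (69 ^ 11) ^ 65 = 78 ^ 65 = 1d
byte 2: (6f ^ 64) ^ 72 = 0b ^ 72 = 79
byte 3: (2c ^ 8e) ^ 76 = a2 ^ 76 = d4
byte 4: (6d ^ a3) ^ 65 = ce ^ 65 = ab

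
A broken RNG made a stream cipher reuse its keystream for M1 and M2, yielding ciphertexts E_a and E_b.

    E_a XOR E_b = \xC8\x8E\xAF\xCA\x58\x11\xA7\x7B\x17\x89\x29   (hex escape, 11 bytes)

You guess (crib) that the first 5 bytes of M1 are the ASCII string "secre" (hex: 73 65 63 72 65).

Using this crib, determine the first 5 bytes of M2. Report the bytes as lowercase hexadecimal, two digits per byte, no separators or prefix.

Since E_a ⊕ E_b = M1 ⊕ M2, XORing with the guessed M1 bytes yields the corresponding M2 bytes: M2 = (E_a ⊕ E_b) ⊕ M1.
c8 ^ 73 = bb
8e ^ 65 = eb
af ^ 63 = cc
ca ^ 72 = b8
58 ^ 65 = 3d

bbebccb83d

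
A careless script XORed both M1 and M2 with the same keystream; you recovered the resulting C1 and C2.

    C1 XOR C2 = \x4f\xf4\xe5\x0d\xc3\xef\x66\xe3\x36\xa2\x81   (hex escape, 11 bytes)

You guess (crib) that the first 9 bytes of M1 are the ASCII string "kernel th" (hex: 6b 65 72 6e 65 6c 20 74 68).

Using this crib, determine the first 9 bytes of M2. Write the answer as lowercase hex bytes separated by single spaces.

24 91 97 63 a6 83 46 97 5e

Since C1 ⊕ C2 = M1 ⊕ M2, XORing with the guessed M1 bytes yields the corresponding M2 bytes: M2 = (C1 ⊕ C2) ⊕ M1.
byte 0: 4f ⊕ 6b = 24
byte 1: f4 ⊕ 65 = 91
byte 2: e5 ⊕ 72 = 97
byte 3: 0d ⊕ 6e = 63
byte 4: c3 ⊕ 65 = a6
byte 5: ef ⊕ 6c = 83
byte 6: 66 ⊕ 20 = 46
byte 7: e3 ⊕ 74 = 97
byte 8: 36 ⊕ 68 = 5e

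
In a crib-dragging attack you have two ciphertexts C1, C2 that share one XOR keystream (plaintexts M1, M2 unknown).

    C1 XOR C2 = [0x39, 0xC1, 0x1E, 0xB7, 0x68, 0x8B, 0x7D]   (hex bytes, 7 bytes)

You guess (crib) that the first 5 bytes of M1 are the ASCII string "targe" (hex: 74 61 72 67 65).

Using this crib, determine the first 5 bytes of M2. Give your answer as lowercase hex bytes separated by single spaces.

4d a0 6c d0 0d

Since C1 ⊕ C2 = M1 ⊕ M2, XORing with the guessed M1 bytes yields the corresponding M2 bytes: M2 = (C1 ⊕ C2) ⊕ M1.
39 XOR 74 = 4d
c1 XOR 61 = a0
1e XOR 72 = 6c
b7 XOR 67 = d0
68 XOR 65 = 0d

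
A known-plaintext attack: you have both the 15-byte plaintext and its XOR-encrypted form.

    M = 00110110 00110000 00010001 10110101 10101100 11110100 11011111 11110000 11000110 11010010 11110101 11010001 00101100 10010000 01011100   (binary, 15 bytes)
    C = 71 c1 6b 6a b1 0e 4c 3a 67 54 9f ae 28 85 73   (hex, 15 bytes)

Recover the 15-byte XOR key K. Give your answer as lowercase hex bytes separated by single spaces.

Since C = M ⊕ K, XORing both sides with M gives K = M ⊕ C.
36 XOR 71 = 47
30 XOR c1 = f1
11 XOR 6b = 7a
b5 XOR 6a = df
ac XOR b1 = 1d
f4 XOR 0e = fa
df XOR 4c = 93
f0 XOR 3a = ca
c6 XOR 67 = a1
d2 XOR 54 = 86
f5 XOR 9f = 6a
d1 XOR ae = 7f
2c XOR 28 = 04
90 XOR 85 = 15
5c XOR 73 = 2f

47 f1 7a df 1d fa 93 ca a1 86 6a 7f 04 15 2f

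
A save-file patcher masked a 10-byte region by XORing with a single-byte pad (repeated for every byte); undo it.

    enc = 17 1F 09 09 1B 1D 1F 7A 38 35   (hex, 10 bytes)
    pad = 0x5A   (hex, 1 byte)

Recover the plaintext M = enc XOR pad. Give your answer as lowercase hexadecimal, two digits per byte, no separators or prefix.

4d45535341474520626f

The 1-byte key repeats, so the effective keystream is 5a 5a 5a 5a 5a 5a 5a 5a 5a 5a.
byte 0: 17 ⊕ 5a = 4d
byte 1: 1f ⊕ 5a = 45
byte 2: 09 ⊕ 5a = 53
byte 3: 09 ⊕ 5a = 53
byte 4: 1b ⊕ 5a = 41
byte 5: 1d ⊕ 5a = 47
byte 6: 1f ⊕ 5a = 45
byte 7: 7a ⊕ 5a = 20
byte 8: 38 ⊕ 5a = 62
byte 9: 35 ⊕ 5a = 6f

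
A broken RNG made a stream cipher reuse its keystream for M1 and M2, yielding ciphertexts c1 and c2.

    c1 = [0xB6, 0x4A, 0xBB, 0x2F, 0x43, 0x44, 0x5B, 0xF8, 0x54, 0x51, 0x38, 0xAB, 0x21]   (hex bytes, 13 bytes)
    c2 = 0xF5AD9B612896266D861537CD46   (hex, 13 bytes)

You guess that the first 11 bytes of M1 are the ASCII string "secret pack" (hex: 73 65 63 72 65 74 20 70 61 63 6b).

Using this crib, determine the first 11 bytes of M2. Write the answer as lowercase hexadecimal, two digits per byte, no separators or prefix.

3082433c0ea65de5b32764

First, c1 ⊕ c2 = (M1 ⊕ K) ⊕ (M2 ⊕ K) = M1 ⊕ M2, so the key drops out. Then M2 = (M1 ⊕ M2) ⊕ M1 over the first 11 bytes.
byte 0: (b6 ⊕ f5) ⊕ 73 = 43 ⊕ 73 = 30
byte 1: (4a ⊕ ad) ⊕ 65 = e7 ⊕ 65 = 82
byte 2: (bb ⊕ 9b) ⊕ 63 = 20 ⊕ 63 = 43
byte 3: (2f ⊕ 61) ⊕ 72 = 4e ⊕ 72 = 3c
byte 4: (43 ⊕ 28) ⊕ 65 = 6b ⊕ 65 = 0e
byte 5: (44 ⊕ 96) ⊕ 74 = d2 ⊕ 74 = a6
byte 6: (5b ⊕ 26) ⊕ 20 = 7d ⊕ 20 = 5d
byte 7: (f8 ⊕ 6d) ⊕ 70 = 95 ⊕ 70 = e5
byte 8: (54 ⊕ 86) ⊕ 61 = d2 ⊕ 61 = b3
byte 9: (51 ⊕ 15) ⊕ 63 = 44 ⊕ 63 = 27
byte 10: (38 ⊕ 37) ⊕ 6b = 0f ⊕ 6b = 64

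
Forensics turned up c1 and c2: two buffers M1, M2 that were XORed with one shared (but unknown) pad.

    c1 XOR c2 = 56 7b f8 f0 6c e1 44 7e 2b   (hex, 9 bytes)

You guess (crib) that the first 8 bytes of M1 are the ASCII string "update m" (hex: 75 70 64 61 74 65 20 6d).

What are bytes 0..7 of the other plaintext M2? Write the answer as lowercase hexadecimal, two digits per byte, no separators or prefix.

Since c1 ⊕ c2 = M1 ⊕ M2, XORing with the guessed M1 bytes yields the corresponding M2 bytes: M2 = (c1 ⊕ c2) ⊕ M1.
byte 0: 56 ⊕ 75 = 23
byte 1: 7b ⊕ 70 = 0b
byte 2: f8 ⊕ 64 = 9c
byte 3: f0 ⊕ 61 = 91
byte 4: 6c ⊕ 74 = 18
byte 5: e1 ⊕ 65 = 84
byte 6: 44 ⊕ 20 = 64
byte 7: 7e ⊕ 6d = 13

230b9c9118846413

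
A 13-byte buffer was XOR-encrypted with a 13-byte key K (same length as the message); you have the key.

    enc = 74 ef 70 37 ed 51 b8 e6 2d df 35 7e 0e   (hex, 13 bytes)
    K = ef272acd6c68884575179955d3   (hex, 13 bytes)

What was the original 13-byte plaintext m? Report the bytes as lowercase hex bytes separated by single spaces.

9b c8 5a fa 81 39 30 a3 58 c8 ac 2b dd

XOR is its own inverse, so applying the key byte-wise gives the result directly.
74 XOR ef = 9b
ef XOR 27 = c8
70 XOR 2a = 5a
37 XOR cd = fa
ed XOR 6c = 81
51 XOR 68 = 39
b8 XOR 88 = 30
e6 XOR 45 = a3
2d XOR 75 = 58
df XOR 17 = c8
35 XOR 99 = ac
7e XOR 55 = 2b
0e XOR d3 = dd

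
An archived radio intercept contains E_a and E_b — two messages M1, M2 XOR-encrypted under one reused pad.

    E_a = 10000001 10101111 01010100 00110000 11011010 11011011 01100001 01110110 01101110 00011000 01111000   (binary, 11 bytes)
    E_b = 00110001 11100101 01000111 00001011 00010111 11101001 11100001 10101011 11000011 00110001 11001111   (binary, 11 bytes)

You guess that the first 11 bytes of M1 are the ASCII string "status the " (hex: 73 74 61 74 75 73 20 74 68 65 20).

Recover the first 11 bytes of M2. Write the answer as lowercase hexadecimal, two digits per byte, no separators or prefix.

c33e724fb841a0a9c54c97

First, E_a ⊕ E_b = (M1 ⊕ K) ⊕ (M2 ⊕ K) = M1 ⊕ M2, so the key drops out. Then M2 = (M1 ⊕ M2) ⊕ M1 over the first 11 bytes.
byte 0: (81 xor 31) xor 73 = b0 xor 73 = c3
byte 1: (af xor e5) xor 74 = 4a xor 74 = 3e
byte 2: (54 xor 47) xor 61 = 13 xor 61 = 72
byte 3: (30 xor 0b) xor 74 = 3b xor 74 = 4f
byte 4: (da xor 17) xor 75 = cd xor 75 = b8
byte 5: (db xor e9) xor 73 = 32 xor 73 = 41
byte 6: (61 xor e1) xor 20 = 80 xor 20 = a0
byte 7: (76 xor ab) xor 74 = dd xor 74 = a9
byte 8: (6e xor c3) xor 68 = ad xor 68 = c5
byte 9: (18 xor 31) xor 65 = 29 xor 65 = 4c
byte 10: (78 xor cf) xor 20 = b7 xor 20 = 97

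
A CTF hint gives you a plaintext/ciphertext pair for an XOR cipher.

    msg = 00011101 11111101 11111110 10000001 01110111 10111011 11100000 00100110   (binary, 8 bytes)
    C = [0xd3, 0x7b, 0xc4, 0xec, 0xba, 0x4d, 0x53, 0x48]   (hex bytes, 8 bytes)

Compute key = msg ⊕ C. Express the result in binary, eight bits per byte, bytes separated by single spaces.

Since C = msg ⊕ key, XORing both sides with msg gives key = msg ⊕ C.
1d ⊕ d3 = ce
fd ⊕ 7b = 86
fe ⊕ c4 = 3a
81 ⊕ ec = 6d
77 ⊕ ba = cd
bb ⊕ 4d = f6
e0 ⊕ 53 = b3
26 ⊕ 48 = 6e

11001110 10000110 00111010 01101101 11001101 11110110 10110011 01101110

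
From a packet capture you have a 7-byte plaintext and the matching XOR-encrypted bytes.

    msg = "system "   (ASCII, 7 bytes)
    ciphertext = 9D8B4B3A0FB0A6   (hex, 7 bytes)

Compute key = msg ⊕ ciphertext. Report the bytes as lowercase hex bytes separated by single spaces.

ee f2 38 4e 6a dd 86

Since ciphertext = msg ⊕ key, XORing both sides with msg gives key = msg ⊕ ciphertext.
73 ^ 9d = ee
79 ^ 8b = f2
73 ^ 4b = 38
74 ^ 3a = 4e
65 ^ 0f = 6a
6d ^ b0 = dd
20 ^ a6 = 86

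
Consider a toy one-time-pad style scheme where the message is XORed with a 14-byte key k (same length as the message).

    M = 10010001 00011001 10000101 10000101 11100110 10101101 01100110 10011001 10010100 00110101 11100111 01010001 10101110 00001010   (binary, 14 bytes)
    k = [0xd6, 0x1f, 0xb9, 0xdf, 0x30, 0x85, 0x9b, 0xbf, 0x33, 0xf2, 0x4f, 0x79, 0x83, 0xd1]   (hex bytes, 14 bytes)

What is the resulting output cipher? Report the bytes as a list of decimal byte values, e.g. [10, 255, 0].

[71, 6, 60, 90, 214, 40, 253, 38, 167, 199, 168, 40, 45, 219]

145 XOR 214 =  71
 25 XOR  31 =   6
133 XOR 185 =  60
133 XOR 223 =  90
230 XOR  48 = 214
173 XOR 133 =  40
102 XOR 155 = 253
153 XOR 191 =  38
148 XOR  51 = 167
 53 XOR 242 = 199
231 XOR  79 = 168
 81 XOR 121 =  40
174 XOR 131 =  45
 10 XOR 209 = 219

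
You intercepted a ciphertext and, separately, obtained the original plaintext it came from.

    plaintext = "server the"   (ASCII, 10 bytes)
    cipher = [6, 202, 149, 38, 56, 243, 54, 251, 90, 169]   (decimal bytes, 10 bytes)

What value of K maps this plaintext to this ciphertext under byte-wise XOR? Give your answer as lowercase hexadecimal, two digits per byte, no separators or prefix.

Since cipher = plaintext ⊕ K, XORing both sides with plaintext gives K = plaintext ⊕ cipher.
73 ^ 06 = 75
65 ^ ca = af
72 ^ 95 = e7
76 ^ 26 = 50
65 ^ 38 = 5d
72 ^ f3 = 81
20 ^ 36 = 16
74 ^ fb = 8f
68 ^ 5a = 32
65 ^ a9 = cc

75afe7505d81168f32cc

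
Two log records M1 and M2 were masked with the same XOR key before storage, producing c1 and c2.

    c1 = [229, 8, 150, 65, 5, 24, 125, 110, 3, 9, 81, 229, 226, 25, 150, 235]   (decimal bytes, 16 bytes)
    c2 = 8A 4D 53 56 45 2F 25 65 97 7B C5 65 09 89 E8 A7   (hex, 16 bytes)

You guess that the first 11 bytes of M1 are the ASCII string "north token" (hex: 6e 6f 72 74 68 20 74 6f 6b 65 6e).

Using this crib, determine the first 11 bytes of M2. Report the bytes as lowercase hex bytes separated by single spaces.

First, c1 ⊕ c2 = (M1 ⊕ K) ⊕ (M2 ⊕ K) = M1 ⊕ M2, so the key drops out. Then M2 = (M1 ⊕ M2) ⊕ M1 over the first 11 bytes.
byte 0: (e5 xor 8a) xor 6e = 6f xor 6e = 01
byte 1: (08 xor 4d) xor 6f = 45 xor 6f = 2a
byte 2: (96 xor 53) xor 72 = c5 xor 72 = b7
byte 3: (41 xor 56) xor 74 = 17 xor 74 = 63
byte 4: (05 xor 45) xor 68 = 40 xor 68 = 28
byte 5: (18 xor 2f) xor 20 = 37 xor 20 = 17
byte 6: (7d xor 25) xor 74 = 58 xor 74 = 2c
byte 7: (6e xor 65) xor 6f = 0b xor 6f = 64
byte 8: (03 xor 97) xor 6b = 94 xor 6b = ff
byte 9: (09 xor 7b) xor 65 = 72 xor 65 = 17
byte 10: (51 xor c5) xor 6e = 94 xor 6e = fa

01 2a b7 63 28 17 2c 64 ff 17 fa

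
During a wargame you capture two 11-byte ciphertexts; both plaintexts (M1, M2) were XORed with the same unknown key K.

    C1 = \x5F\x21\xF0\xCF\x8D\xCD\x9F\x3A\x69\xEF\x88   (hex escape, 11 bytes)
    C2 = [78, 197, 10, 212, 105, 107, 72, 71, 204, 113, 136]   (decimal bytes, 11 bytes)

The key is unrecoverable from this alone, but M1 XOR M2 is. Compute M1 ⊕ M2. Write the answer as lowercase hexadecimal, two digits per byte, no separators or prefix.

11e4fa1be4a6d77da59e00

C1 ⊕ C2 = (M1 ⊕ K) ⊕ (M2 ⊕ K) = M1 ⊕ M2 — the shared key cancels under XOR.
01011111 XOR 01001110 = 00010001
00100001 XOR 11000101 = 11100100
11110000 XOR 00001010 = 11111010
11001111 XOR 11010100 = 00011011
10001101 XOR 01101001 = 11100100
11001101 XOR 01101011 = 10100110
10011111 XOR 01001000 = 11010111
00111010 XOR 01000111 = 01111101
01101001 XOR 11001100 = 10100101
11101111 XOR 01110001 = 10011110
10001000 XOR 10001000 = 00000000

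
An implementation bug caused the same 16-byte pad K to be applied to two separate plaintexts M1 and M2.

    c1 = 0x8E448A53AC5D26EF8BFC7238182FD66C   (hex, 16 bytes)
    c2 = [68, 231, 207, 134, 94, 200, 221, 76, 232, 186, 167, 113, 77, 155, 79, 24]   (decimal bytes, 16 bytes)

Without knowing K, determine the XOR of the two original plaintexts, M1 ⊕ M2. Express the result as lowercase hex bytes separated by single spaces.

ca a3 45 d5 f2 95 fb a3 63 46 d5 49 55 b4 99 74

c1 ⊕ c2 = (M1 ⊕ K) ⊕ (M2 ⊕ K) = M1 ⊕ M2 — the shared key cancels under XOR.
byte 0: 8e ⊕ 44 = ca
byte 1: 44 ⊕ e7 = a3
byte 2: 8a ⊕ cf = 45
byte 3: 53 ⊕ 86 = d5
byte 4: ac ⊕ 5e = f2
byte 5: 5d ⊕ c8 = 95
byte 6: 26 ⊕ dd = fb
byte 7: ef ⊕ 4c = a3
byte 8: 8b ⊕ e8 = 63
byte 9: fc ⊕ ba = 46
byte 10: 72 ⊕ a7 = d5
byte 11: 38 ⊕ 71 = 49
byte 12: 18 ⊕ 4d = 55
byte 13: 2f ⊕ 9b = b4
byte 14: d6 ⊕ 4f = 99
byte 15: 6c ⊕ 18 = 74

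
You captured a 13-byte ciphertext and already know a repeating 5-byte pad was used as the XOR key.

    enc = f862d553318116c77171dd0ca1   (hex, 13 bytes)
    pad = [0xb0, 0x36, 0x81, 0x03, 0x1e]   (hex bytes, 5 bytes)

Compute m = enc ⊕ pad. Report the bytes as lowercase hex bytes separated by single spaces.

48 54 54 50 2f 31 20 46 72 6f 6d 3a 20

The 5-byte key repeats, so the effective keystream is b0 36 81 03 1e b0 36 81 03 1e b0 36 81.
byte 0: 248 xor 176 =  72
byte 1:  98 xor  54 =  84
byte 2: 213 xor 129 =  84
byte 3:  83 xor   3 =  80
byte 4:  49 xor  30 =  47
byte 5: 129 xor 176 =  49
byte 6:  22 xor  54 =  32
byte 7: 199 xor 129 =  70
byte 8: 113 xor   3 = 114
byte 9: 113 xor  30 = 111
byte 10: 221 xor 176 = 109
byte 11:  12 xor  54 =  58
byte 12: 161 xor 129 =  32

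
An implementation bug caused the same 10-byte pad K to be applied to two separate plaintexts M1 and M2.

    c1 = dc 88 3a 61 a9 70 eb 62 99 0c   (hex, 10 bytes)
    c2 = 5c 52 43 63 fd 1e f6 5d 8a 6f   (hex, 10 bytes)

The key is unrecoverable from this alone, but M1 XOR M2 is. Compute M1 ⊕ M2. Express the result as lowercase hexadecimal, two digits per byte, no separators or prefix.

80da7902546e1d3f1363

c1 ⊕ c2 = (M1 ⊕ K) ⊕ (M2 ⊕ K) = M1 ⊕ M2 — the shared key cancels under XOR.
220 xor  92 = 128
136 xor  82 = 218
 58 xor  67 = 121
 97 xor  99 =   2
169 xor 253 =  84
112 xor  30 = 110
235 xor 246 =  29
 98 xor  93 =  63
153 xor 138 =  19
 12 xor 111 =  99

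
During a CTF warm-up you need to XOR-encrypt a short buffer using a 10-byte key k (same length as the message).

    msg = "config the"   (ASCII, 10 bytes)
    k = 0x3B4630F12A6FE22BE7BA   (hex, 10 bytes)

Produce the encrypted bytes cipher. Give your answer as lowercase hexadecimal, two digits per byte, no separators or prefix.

63 ^ 3b = 58
6f ^ 46 = 29
6e ^ 30 = 5e
66 ^ f1 = 97
69 ^ 2a = 43
67 ^ 6f = 08
20 ^ e2 = c2
74 ^ 2b = 5f
68 ^ e7 = 8f
65 ^ ba = df

58295e974308c25f8fdf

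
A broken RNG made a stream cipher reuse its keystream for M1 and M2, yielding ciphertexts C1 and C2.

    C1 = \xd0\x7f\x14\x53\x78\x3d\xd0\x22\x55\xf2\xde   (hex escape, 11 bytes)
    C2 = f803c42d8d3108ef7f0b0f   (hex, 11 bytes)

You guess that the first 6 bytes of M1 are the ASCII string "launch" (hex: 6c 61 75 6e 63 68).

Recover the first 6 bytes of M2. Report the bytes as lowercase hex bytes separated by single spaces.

44 1d a5 10 96 64

First, C1 ⊕ C2 = (M1 ⊕ K) ⊕ (M2 ⊕ K) = M1 ⊕ M2, so the key drops out. Then M2 = (M1 ⊕ M2) ⊕ M1 over the first 6 bytes.
byte 0: (d0 ⊕ f8) ⊕ 6c = 28 ⊕ 6c = 44
byte 1: (7f ⊕ 03) ⊕ 61 = 7c ⊕ 61 = 1d
byte 2: (14 ⊕ c4) ⊕ 75 = d0 ⊕ 75 = a5
byte 3: (53 ⊕ 2d) ⊕ 6e = 7e ⊕ 6e = 10
byte 4: (78 ⊕ 8d) ⊕ 63 = f5 ⊕ 63 = 96
byte 5: (3d ⊕ 31) ⊕ 68 = 0c ⊕ 68 = 64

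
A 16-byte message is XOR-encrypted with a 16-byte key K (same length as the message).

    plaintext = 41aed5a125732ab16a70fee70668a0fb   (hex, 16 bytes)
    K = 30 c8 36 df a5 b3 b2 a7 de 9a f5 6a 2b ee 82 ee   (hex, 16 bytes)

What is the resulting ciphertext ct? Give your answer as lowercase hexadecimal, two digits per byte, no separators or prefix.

XOR is its own inverse, so applying the key byte-wise gives the result directly.
byte 0:  65 xor  48 = 113
byte 1: 174 xor 200 = 102
byte 2: 213 xor  54 = 227
byte 3: 161 xor 223 = 126
byte 4:  37 xor 165 = 128
byte 5: 115 xor 179 = 192
byte 6:  42 xor 178 = 152
byte 7: 177 xor 167 =  22
byte 8: 106 xor 222 = 180
byte 9: 112 xor 154 = 234
byte 10: 254 xor 245 =  11
byte 11: 231 xor 106 = 141
byte 12:   6 xor  43 =  45
byte 13: 104 xor 238 = 134
byte 14: 160 xor 130 =  34
byte 15: 251 xor 238 =  21

7166e37e80c09816b4ea0b8d2d862215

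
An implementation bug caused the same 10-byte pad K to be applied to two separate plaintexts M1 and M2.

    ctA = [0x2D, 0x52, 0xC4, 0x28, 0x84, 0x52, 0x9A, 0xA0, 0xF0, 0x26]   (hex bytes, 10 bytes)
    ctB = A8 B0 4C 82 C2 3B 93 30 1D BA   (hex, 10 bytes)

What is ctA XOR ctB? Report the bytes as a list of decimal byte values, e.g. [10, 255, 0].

[133, 226, 136, 170, 70, 105, 9, 144, 237, 156]

ctA ⊕ ctB = (M1 ⊕ K) ⊕ (M2 ⊕ K) = M1 ⊕ M2 — the shared key cancels under XOR.
2d XOR a8 = 85
52 XOR b0 = e2
c4 XOR 4c = 88
28 XOR 82 = aa
84 XOR c2 = 46
52 XOR 3b = 69
9a XOR 93 = 09
a0 XOR 30 = 90
f0 XOR 1d = ed
26 XOR ba = 9c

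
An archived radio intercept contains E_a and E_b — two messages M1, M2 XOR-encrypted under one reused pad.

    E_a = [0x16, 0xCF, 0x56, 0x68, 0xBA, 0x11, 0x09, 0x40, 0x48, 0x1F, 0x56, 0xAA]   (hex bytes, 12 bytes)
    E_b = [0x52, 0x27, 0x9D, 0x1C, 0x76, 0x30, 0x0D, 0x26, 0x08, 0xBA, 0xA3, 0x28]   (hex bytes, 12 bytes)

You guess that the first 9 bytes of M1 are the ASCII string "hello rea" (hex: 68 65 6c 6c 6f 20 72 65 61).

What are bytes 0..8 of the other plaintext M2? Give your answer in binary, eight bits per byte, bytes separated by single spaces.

00101100 10001101 10100111 00011000 10100011 00000001 01110110 00000011 00100001

First, E_a ⊕ E_b = (M1 ⊕ K) ⊕ (M2 ⊕ K) = M1 ⊕ M2, so the key drops out. Then M2 = (M1 ⊕ M2) ⊕ M1 over the first 9 bytes.
byte 0: (16 xor 52) xor 68 = 44 xor 68 = 2c
byte 1: (cf xor 27) xor 65 = e8 xor 65 = 8d
byte 2: (56 xor 9d) xor 6c = cb xor 6c = a7
byte 3: (68 xor 1c) xor 6c = 74 xor 6c = 18
byte 4: (ba xor 76) xor 6f = cc xor 6f = a3
byte 5: (11 xor 30) xor 20 = 21 xor 20 = 01
byte 6: (09 xor 0d) xor 72 = 04 xor 72 = 76
byte 7: (40 xor 26) xor 65 = 66 xor 65 = 03
byte 8: (48 xor 08) xor 61 = 40 xor 61 = 21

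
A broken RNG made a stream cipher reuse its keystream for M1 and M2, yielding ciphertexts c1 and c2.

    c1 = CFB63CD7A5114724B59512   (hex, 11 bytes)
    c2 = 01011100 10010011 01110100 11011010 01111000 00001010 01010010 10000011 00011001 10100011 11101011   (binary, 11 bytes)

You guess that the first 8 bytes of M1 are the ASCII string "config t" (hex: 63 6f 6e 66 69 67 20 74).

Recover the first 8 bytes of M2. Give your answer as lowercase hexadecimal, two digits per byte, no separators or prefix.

f04a266bb47c35d3

First, c1 ⊕ c2 = (M1 ⊕ K) ⊕ (M2 ⊕ K) = M1 ⊕ M2, so the key drops out. Then M2 = (M1 ⊕ M2) ⊕ M1 over the first 8 bytes.
byte 0: (cf XOR 5c) XOR 63 = 93 XOR 63 = f0
byte 1: (b6 XOR 93) XOR 6f = 25 XOR 6f = 4a
byte 2: (3c XOR 74) XOR 6e = 48 XOR 6e = 26
byte 3: (d7 XOR da) XOR 66 = 0d XOR 66 = 6b
byte 4: (a5 XOR 78) XOR 69 = dd XOR 69 = b4
byte 5: (11 XOR 0a) XOR 67 = 1b XOR 67 = 7c
byte 6: (47 XOR 52) XOR 20 = 15 XOR 20 = 35
byte 7: (24 XOR 83) XOR 74 = a7 XOR 74 = d3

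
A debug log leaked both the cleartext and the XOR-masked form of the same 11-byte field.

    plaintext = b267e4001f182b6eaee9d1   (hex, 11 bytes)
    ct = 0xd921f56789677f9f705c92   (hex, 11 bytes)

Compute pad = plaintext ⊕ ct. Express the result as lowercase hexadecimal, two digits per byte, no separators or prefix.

Since ct = plaintext ⊕ pad, XORing both sides with plaintext gives pad = plaintext ⊕ ct.
b2 xor d9 = 6b
67 xor 21 = 46
e4 xor f5 = 11
00 xor 67 = 67
1f xor 89 = 96
18 xor 67 = 7f
2b xor 7f = 54
6e xor 9f = f1
ae xor 70 = de
e9 xor 5c = b5
d1 xor 92 = 43

6b461167967f54f1deb543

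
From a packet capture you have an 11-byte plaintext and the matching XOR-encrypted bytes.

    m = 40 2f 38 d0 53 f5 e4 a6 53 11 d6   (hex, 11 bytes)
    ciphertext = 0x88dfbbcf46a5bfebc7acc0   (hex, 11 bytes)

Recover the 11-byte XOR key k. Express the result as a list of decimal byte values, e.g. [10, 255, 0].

[200, 240, 131, 31, 21, 80, 91, 77, 148, 189, 22]

Since ciphertext = m ⊕ k, XORing both sides with m gives k = m ⊕ ciphertext.
byte 0: 40 ^ 88 = c8
byte 1: 2f ^ df = f0
byte 2: 38 ^ bb = 83
byte 3: d0 ^ cf = 1f
byte 4: 53 ^ 46 = 15
byte 5: f5 ^ a5 = 50
byte 6: e4 ^ bf = 5b
byte 7: a6 ^ eb = 4d
byte 8: 53 ^ c7 = 94
byte 9: 11 ^ ac = bd
byte 10: d6 ^ c0 = 16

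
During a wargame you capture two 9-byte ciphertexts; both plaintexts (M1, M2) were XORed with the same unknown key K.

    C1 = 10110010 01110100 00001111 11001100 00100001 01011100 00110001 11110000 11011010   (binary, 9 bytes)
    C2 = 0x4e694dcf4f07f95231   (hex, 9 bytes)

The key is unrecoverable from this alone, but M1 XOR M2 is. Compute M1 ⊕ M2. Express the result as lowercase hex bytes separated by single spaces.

C1 ⊕ C2 = (M1 ⊕ K) ⊕ (M2 ⊕ K) = M1 ⊕ M2 — the shared key cancels under XOR.
b2 ^ 4e = fc
74 ^ 69 = 1d
0f ^ 4d = 42
cc ^ cf = 03
21 ^ 4f = 6e
5c ^ 07 = 5b
31 ^ f9 = c8
f0 ^ 52 = a2
da ^ 31 = eb

fc 1d 42 03 6e 5b c8 a2 eb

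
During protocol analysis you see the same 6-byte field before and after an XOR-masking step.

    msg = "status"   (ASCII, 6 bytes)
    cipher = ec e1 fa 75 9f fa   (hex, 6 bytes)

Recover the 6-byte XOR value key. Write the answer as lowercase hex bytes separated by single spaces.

9f 95 9b 01 ea 89

Since cipher = msg ⊕ key, XORing both sides with msg gives key = msg ⊕ cipher.
01110011 XOR 11101100 = 10011111
01110100 XOR 11100001 = 10010101
01100001 XOR 11111010 = 10011011
01110100 XOR 01110101 = 00000001
01110101 XOR 10011111 = 11101010
01110011 XOR 11111010 = 10001001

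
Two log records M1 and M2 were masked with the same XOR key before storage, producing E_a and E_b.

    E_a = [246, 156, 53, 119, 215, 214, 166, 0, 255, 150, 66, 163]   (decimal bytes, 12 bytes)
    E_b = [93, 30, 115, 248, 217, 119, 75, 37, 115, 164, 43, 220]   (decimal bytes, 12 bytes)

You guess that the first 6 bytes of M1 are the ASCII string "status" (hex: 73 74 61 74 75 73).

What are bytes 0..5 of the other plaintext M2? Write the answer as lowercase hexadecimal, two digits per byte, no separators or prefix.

d8f627fb7bd2

First, E_a ⊕ E_b = (M1 ⊕ K) ⊕ (M2 ⊕ K) = M1 ⊕ M2, so the key drops out. Then M2 = (M1 ⊕ M2) ⊕ M1 over the first 6 bytes.
byte 0: (f6 xor 5d) xor 73 = ab xor 73 = d8
byte 1: (9c xor 1e) xor 74 = 82 xor 74 = f6
byte 2: (35 xor 73) xor 61 = 46 xor 61 = 27
byte 3: (77 xor f8) xor 74 = 8f xor 74 = fb
byte 4: (d7 xor d9) xor 75 = 0e xor 75 = 7b
byte 5: (d6 xor 77) xor 73 = a1 xor 73 = d2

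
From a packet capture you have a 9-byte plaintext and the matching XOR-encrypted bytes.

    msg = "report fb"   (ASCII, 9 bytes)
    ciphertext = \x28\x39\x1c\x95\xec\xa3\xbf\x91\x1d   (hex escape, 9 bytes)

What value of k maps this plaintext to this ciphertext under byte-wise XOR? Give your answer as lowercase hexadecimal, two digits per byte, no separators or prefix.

Since ciphertext = msg ⊕ k, XORing both sides with msg gives k = msg ⊕ ciphertext.
114 xor  40 =  90
101 xor  57 =  92
112 xor  28 = 108
111 xor 149 = 250
114 xor 236 = 158
116 xor 163 = 215
 32 xor 191 = 159
102 xor 145 = 247
 98 xor  29 = 127

5a5c6cfa9ed79ff77f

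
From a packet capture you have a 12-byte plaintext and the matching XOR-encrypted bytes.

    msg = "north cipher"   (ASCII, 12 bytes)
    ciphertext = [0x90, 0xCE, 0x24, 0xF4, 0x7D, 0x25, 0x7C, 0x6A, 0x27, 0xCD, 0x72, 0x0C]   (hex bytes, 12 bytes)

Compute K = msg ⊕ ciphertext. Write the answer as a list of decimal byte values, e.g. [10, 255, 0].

[254, 161, 86, 128, 21, 5, 31, 3, 87, 165, 23, 126]

Since ciphertext = msg ⊕ K, XORing both sides with msg gives K = msg ⊕ ciphertext.
01101110 ^ 10010000 = 11111110
01101111 ^ 11001110 = 10100001
01110010 ^ 00100100 = 01010110
01110100 ^ 11110100 = 10000000
01101000 ^ 01111101 = 00010101
00100000 ^ 00100101 = 00000101
01100011 ^ 01111100 = 00011111
01101001 ^ 01101010 = 00000011
01110000 ^ 00100111 = 01010111
01101000 ^ 11001101 = 10100101
01100101 ^ 01110010 = 00010111
01110010 ^ 00001100 = 01111110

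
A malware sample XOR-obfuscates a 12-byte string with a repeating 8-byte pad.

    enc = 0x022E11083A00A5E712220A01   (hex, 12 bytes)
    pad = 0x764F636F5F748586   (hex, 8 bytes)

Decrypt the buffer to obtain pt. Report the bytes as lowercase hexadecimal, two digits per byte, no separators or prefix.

The 8-byte key repeats, so the effective keystream is 76 4f 63 6f 5f 74 85 86 76 4f 63 6f.
byte 0:   2 XOR 118 = 116
byte 1:  46 XOR  79 =  97
byte 2:  17 XOR  99 = 114
byte 3:   8 XOR 111 = 103
byte 4:  58 XOR  95 = 101
byte 5:   0 XOR 116 = 116
byte 6: 165 XOR 133 =  32
byte 7: 231 XOR 134 =  97
byte 8:  18 XOR 118 = 100
byte 9:  34 XOR  79 = 109
byte 10:  10 XOR  99 = 105
byte 11:   1 XOR 111 = 110

7461726765742061646d696e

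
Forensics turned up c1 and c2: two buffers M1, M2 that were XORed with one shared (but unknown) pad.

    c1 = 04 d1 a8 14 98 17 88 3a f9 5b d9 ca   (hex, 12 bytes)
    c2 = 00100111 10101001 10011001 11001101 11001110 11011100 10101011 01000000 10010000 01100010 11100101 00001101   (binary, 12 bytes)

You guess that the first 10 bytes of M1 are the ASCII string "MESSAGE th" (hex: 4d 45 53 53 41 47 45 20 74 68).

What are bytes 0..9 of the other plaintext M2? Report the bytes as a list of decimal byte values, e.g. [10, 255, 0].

First, c1 ⊕ c2 = (M1 ⊕ K) ⊕ (M2 ⊕ K) = M1 ⊕ M2, so the key drops out. Then M2 = (M1 ⊕ M2) ⊕ M1 over the first 10 bytes.
byte 0: (04 ^ 27) ^ 4d = 23 ^ 4d = 6e
byte 1: (d1 ^ a9) ^ 45 = 78 ^ 45 = 3d
byte 2: (a8 ^ 99) ^ 53 = 31 ^ 53 = 62
byte 3: (14 ^ cd) ^ 53 = d9 ^ 53 = 8a
byte 4: (98 ^ ce) ^ 41 = 56 ^ 41 = 17
byte 5: (17 ^ dc) ^ 47 = cb ^ 47 = 8c
byte 6: (88 ^ ab) ^ 45 = 23 ^ 45 = 66
byte 7: (3a ^ 40) ^ 20 = 7a ^ 20 = 5a
byte 8: (f9 ^ 90) ^ 74 = 69 ^ 74 = 1d
byte 9: (5b ^ 62) ^ 68 = 39 ^ 68 = 51

[110, 61, 98, 138, 23, 140, 102, 90, 29, 81]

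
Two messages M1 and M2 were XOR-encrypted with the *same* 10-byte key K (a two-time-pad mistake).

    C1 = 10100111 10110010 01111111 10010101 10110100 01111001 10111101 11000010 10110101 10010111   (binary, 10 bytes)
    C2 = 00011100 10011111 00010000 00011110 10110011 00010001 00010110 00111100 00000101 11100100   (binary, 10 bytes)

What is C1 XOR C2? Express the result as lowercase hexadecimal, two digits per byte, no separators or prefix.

C1 ⊕ C2 = (M1 ⊕ K) ⊕ (M2 ⊕ K) = M1 ⊕ M2 — the shared key cancels under XOR.
10100111 ⊕ 00011100 = 10111011
10110010 ⊕ 10011111 = 00101101
01111111 ⊕ 00010000 = 01101111
10010101 ⊕ 00011110 = 10001011
10110100 ⊕ 10110011 = 00000111
01111001 ⊕ 00010001 = 01101000
10111101 ⊕ 00010110 = 10101011
11000010 ⊕ 00111100 = 11111110
10110101 ⊕ 00000101 = 10110000
10010111 ⊕ 11100100 = 01110011

bb2d6f8b0768abfeb073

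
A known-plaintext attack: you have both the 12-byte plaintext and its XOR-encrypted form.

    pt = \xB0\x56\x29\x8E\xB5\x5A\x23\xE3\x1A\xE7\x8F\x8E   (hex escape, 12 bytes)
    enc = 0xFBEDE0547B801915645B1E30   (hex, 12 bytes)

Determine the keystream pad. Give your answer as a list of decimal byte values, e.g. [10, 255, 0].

Since enc = pt ⊕ pad, XORing both sides with pt gives pad = pt ⊕ enc.
176 xor 251 =  75
 86 xor 237 = 187
 41 xor 224 = 201
142 xor  84 = 218
181 xor 123 = 206
 90 xor 128 = 218
 35 xor  25 =  58
227 xor  21 = 246
 26 xor 100 = 126
231 xor  91 = 188
143 xor  30 = 145
142 xor  48 = 190

[75, 187, 201, 218, 206, 218, 58, 246, 126, 188, 145, 190]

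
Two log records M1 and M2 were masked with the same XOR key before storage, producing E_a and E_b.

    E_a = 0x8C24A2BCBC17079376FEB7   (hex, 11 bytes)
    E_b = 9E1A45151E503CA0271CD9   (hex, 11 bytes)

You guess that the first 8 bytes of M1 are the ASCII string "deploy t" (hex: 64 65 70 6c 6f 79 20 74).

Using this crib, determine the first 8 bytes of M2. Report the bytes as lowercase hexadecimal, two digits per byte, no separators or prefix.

First, E_a ⊕ E_b = (M1 ⊕ K) ⊕ (M2 ⊕ K) = M1 ⊕ M2, so the key drops out. Then M2 = (M1 ⊕ M2) ⊕ M1 over the first 8 bytes.
byte 0: (8c ^ 9e) ^ 64 = 12 ^ 64 = 76
byte 1: (24 ^ 1a) ^ 65 = 3e ^ 65 = 5b
byte 2: (a2 ^ 45) ^ 70 = e7 ^ 70 = 97
byte 3: (bc ^ 15) ^ 6c = a9 ^ 6c = c5
byte 4: (bc ^ 1e) ^ 6f = a2 ^ 6f = cd
byte 5: (17 ^ 50) ^ 79 = 47 ^ 79 = 3e
byte 6: (07 ^ 3c) ^ 20 = 3b ^ 20 = 1b
byte 7: (93 ^ a0) ^ 74 = 33 ^ 74 = 47

765b97c5cd3e1b47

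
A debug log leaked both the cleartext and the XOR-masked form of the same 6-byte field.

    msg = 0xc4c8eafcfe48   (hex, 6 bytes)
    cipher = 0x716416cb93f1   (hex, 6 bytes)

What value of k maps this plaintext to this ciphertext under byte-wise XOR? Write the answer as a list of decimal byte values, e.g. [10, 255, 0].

[181, 172, 252, 55, 109, 185]

Since cipher = msg ⊕ k, XORing both sides with msg gives k = msg ⊕ cipher.
c4 xor 71 = b5
c8 xor 64 = ac
ea xor 16 = fc
fc xor cb = 37
fe xor 93 = 6d
48 xor f1 = b9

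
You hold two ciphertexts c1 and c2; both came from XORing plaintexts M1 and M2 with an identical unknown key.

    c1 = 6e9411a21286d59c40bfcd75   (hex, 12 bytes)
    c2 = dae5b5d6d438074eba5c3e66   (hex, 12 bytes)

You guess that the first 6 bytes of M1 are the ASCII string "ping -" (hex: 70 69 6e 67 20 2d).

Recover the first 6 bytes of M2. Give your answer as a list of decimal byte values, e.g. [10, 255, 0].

First, c1 ⊕ c2 = (M1 ⊕ K) ⊕ (M2 ⊕ K) = M1 ⊕ M2, so the key drops out. Then M2 = (M1 ⊕ M2) ⊕ M1 over the first 6 bytes.
byte 0: (6e XOR da) XOR 70 = b4 XOR 70 = c4
byte 1: (94 XOR e5) XOR 69 = 71 XOR 69 = 18
byte 2: (11 XOR b5) XOR 6e = a4 XOR 6e = ca
byte 3: (a2 XOR d6) XOR 67 = 74 XOR 67 = 13
byte 4: (12 XOR d4) XOR 20 = c6 XOR 20 = e6
byte 5: (86 XOR 38) XOR 2d = be XOR 2d = 93

[196, 24, 202, 19, 230, 147]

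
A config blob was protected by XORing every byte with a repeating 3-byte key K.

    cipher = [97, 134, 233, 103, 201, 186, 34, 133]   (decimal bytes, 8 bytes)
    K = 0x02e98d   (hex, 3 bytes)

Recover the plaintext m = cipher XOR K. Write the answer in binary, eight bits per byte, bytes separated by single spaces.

01100011 01101111 01100100 01100101 00100000 00110111 00100000 01101100

The 3-byte key repeats, so the effective keystream is 02 e9 8d 02 e9 8d 02 e9.
byte 0: 61 XOR 02 = 63
byte 1: 86 XOR e9 = 6f
byte 2: e9 XOR 8d = 64
byte 3: 67 XOR 02 = 65
byte 4: c9 XOR e9 = 20
byte 5: ba XOR 8d = 37
byte 6: 22 XOR 02 = 20
byte 7: 85 XOR e9 = 6c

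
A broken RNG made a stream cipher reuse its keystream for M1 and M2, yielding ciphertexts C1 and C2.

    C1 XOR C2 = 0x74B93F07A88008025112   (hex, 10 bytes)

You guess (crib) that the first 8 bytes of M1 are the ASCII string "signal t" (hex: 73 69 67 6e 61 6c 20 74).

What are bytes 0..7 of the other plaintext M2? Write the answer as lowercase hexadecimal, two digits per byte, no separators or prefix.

Since C1 ⊕ C2 = M1 ⊕ M2, XORing with the guessed M1 bytes yields the corresponding M2 bytes: M2 = (C1 ⊕ C2) ⊕ M1.
byte 0: 116 XOR 115 =   7
byte 1: 185 XOR 105 = 208
byte 2:  63 XOR 103 =  88
byte 3:   7 XOR 110 = 105
byte 4: 168 XOR  97 = 201
byte 5: 128 XOR 108 = 236
byte 6:   8 XOR  32 =  40
byte 7:   2 XOR 116 = 118

07d05869c9ec2876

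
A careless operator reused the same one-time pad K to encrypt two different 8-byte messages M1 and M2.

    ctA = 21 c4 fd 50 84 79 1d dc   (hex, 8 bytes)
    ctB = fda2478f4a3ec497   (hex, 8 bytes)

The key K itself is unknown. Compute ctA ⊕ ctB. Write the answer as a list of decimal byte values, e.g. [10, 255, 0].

[220, 102, 186, 223, 206, 71, 217, 75]

ctA ⊕ ctB = (M1 ⊕ K) ⊕ (M2 ⊕ K) = M1 ⊕ M2 — the shared key cancels under XOR.
21 XOR fd = dc
c4 XOR a2 = 66
fd XOR 47 = ba
50 XOR 8f = df
84 XOR 4a = ce
79 XOR 3e = 47
1d XOR c4 = d9
dc XOR 97 = 4b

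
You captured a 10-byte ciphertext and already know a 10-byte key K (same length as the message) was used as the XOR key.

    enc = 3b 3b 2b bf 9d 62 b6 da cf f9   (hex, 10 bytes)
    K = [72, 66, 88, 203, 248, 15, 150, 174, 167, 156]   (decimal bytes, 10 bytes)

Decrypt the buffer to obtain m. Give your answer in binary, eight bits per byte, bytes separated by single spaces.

3b xor 48 = 73
3b xor 42 = 79
2b xor 58 = 73
bf xor cb = 74
9d xor f8 = 65
62 xor 0f = 6d
b6 xor 96 = 20
da xor ae = 74
cf xor a7 = 68
f9 xor 9c = 65

01110011 01111001 01110011 01110100 01100101 01101101 00100000 01110100 01101000 01100101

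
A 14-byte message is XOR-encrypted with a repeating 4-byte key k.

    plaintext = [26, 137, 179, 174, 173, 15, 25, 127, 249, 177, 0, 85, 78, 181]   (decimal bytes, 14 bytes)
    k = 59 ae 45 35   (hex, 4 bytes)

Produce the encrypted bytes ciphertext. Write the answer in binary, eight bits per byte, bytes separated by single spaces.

01000011 00100111 11110110 10011011 11110100 10100001 01011100 01001010 10100000 00011111 01000101 01100000 00010111 00011011

The 4-byte key repeats, so the effective keystream is 59 ae 45 35 59 ae 45 35 59 ae 45 35 59 ae.
byte 0: 1a XOR 59 = 43
byte 1: 89 XOR ae = 27
byte 2: b3 XOR 45 = f6
byte 3: ae XOR 35 = 9b
byte 4: ad XOR 59 = f4
byte 5: 0f XOR ae = a1
byte 6: 19 XOR 45 = 5c
byte 7: 7f XOR 35 = 4a
byte 8: f9 XOR 59 = a0
byte 9: b1 XOR ae = 1f
byte 10: 00 XOR 45 = 45
byte 11: 55 XOR 35 = 60
byte 12: 4e XOR 59 = 17
byte 13: b5 XOR ae = 1b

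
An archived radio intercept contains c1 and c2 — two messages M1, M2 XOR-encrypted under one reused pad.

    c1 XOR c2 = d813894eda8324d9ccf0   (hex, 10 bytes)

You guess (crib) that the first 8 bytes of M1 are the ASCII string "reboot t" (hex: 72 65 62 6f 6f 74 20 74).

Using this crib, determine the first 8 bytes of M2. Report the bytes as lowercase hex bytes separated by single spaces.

Since c1 ⊕ c2 = M1 ⊕ M2, XORing with the guessed M1 bytes yields the corresponding M2 bytes: M2 = (c1 ⊕ c2) ⊕ M1.
216 xor 114 = 170
 19 xor 101 = 118
137 xor  98 = 235
 78 xor 111 =  33
218 xor 111 = 181
131 xor 116 = 247
 36 xor  32 =   4
217 xor 116 = 173

aa 76 eb 21 b5 f7 04 ad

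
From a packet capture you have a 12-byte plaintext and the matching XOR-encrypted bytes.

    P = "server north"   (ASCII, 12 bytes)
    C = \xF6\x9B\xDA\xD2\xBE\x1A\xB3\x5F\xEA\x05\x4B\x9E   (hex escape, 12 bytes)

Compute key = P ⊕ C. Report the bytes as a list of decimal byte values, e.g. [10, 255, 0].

Since C = P ⊕ key, XORing both sides with P gives key = P ⊕ C.
73 XOR f6 = 85
65 XOR 9b = fe
72 XOR da = a8
76 XOR d2 = a4
65 XOR be = db
72 XOR 1a = 68
20 XOR b3 = 93
6e XOR 5f = 31
6f XOR ea = 85
72 XOR 05 = 77
74 XOR 4b = 3f
68 XOR 9e = f6

[133, 254, 168, 164, 219, 104, 147, 49, 133, 119, 63, 246]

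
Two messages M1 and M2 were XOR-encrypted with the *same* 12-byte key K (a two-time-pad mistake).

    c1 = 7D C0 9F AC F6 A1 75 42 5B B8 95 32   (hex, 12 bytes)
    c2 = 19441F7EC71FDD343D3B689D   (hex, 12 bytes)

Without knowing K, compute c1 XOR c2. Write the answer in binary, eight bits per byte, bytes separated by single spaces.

01100100 10000100 10000000 11010010 00110001 10111110 10101000 01110110 01100110 10000011 11111101 10101111

c1 ⊕ c2 = (M1 ⊕ K) ⊕ (M2 ⊕ K) = M1 ⊕ M2 — the shared key cancels under XOR.
125 ⊕  25 = 100
192 ⊕  68 = 132
159 ⊕  31 = 128
172 ⊕ 126 = 210
246 ⊕ 199 =  49
161 ⊕  31 = 190
117 ⊕ 221 = 168
 66 ⊕  52 = 118
 91 ⊕  61 = 102
184 ⊕  59 = 131
149 ⊕ 104 = 253
 50 ⊕ 157 = 175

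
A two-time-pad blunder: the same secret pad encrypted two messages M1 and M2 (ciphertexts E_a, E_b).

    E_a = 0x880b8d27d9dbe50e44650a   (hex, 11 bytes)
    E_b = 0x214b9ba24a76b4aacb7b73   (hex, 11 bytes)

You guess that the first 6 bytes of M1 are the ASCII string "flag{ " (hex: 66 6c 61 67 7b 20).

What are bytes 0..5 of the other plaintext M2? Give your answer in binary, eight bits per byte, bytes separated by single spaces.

11001111 00101100 01110111 11100010 11101000 10001101

First, E_a ⊕ E_b = (M1 ⊕ K) ⊕ (M2 ⊕ K) = M1 ⊕ M2, so the key drops out. Then M2 = (M1 ⊕ M2) ⊕ M1 over the first 6 bytes.
byte 0: (88 ^ 21) ^ 66 = a9 ^ 66 = cf
byte 1: (0b ^ 4b) ^ 6c = 40 ^ 6c = 2c
byte 2: (8d ^ 9b) ^ 61 = 16 ^ 61 = 77
byte 3: (27 ^ a2) ^ 67 = 85 ^ 67 = e2
byte 4: (d9 ^ 4a) ^ 7b = 93 ^ 7b = e8
byte 5: (db ^ 76) ^ 20 = ad ^ 20 = 8d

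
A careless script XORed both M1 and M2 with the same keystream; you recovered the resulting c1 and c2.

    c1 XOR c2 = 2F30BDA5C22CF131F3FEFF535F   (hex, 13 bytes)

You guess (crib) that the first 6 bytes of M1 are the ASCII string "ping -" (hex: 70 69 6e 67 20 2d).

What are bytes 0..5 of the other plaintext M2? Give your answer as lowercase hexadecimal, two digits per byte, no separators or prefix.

5f59d3c2e201

Since c1 ⊕ c2 = M1 ⊕ M2, XORing with the guessed M1 bytes yields the corresponding M2 bytes: M2 = (c1 ⊕ c2) ⊕ M1.
2f xor 70 = 5f
30 xor 69 = 59
bd xor 6e = d3
a5 xor 67 = c2
c2 xor 20 = e2
2c xor 2d = 01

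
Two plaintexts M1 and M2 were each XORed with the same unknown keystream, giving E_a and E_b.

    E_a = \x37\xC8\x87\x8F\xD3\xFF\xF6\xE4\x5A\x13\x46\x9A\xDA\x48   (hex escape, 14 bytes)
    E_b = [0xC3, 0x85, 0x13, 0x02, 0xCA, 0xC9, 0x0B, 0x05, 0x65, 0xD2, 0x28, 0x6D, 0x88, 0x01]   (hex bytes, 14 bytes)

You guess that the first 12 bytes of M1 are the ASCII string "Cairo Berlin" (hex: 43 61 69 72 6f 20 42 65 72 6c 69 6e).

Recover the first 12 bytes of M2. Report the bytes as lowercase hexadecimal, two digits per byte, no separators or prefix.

b72cfdff7616bf844dad0799

First, E_a ⊕ E_b = (M1 ⊕ K) ⊕ (M2 ⊕ K) = M1 ⊕ M2, so the key drops out. Then M2 = (M1 ⊕ M2) ⊕ M1 over the first 12 bytes.
byte 0: (37 ⊕ c3) ⊕ 43 = f4 ⊕ 43 = b7
byte 1: (c8 ⊕ 85) ⊕ 61 = 4d ⊕ 61 = 2c
byte 2: (87 ⊕ 13) ⊕ 69 = 94 ⊕ 69 = fd
byte 3: (8f ⊕ 02) ⊕ 72 = 8d ⊕ 72 = ff
byte 4: (d3 ⊕ ca) ⊕ 6f = 19 ⊕ 6f = 76
byte 5: (ff ⊕ c9) ⊕ 20 = 36 ⊕ 20 = 16
byte 6: (f6 ⊕ 0b) ⊕ 42 = fd ⊕ 42 = bf
byte 7: (e4 ⊕ 05) ⊕ 65 = e1 ⊕ 65 = 84
byte 8: (5a ⊕ 65) ⊕ 72 = 3f ⊕ 72 = 4d
byte 9: (13 ⊕ d2) ⊕ 6c = c1 ⊕ 6c = ad
byte 10: (46 ⊕ 28) ⊕ 69 = 6e ⊕ 69 = 07
byte 11: (9a ⊕ 6d) ⊕ 6e = f7 ⊕ 6e = 99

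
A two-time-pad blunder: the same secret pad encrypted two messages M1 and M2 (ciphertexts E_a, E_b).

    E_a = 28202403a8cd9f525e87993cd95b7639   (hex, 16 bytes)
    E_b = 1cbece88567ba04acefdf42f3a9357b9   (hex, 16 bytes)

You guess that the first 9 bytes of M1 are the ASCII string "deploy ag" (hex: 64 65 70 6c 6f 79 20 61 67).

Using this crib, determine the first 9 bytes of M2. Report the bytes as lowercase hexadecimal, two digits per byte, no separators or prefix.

First, E_a ⊕ E_b = (M1 ⊕ K) ⊕ (M2 ⊕ K) = M1 ⊕ M2, so the key drops out. Then M2 = (M1 ⊕ M2) ⊕ M1 over the first 9 bytes.
byte 0: (28 ^ 1c) ^ 64 = 34 ^ 64 = 50
byte 1: (20 ^ be) ^ 65 = 9e ^ 65 = fb
byte 2: (24 ^ ce) ^ 70 = ea ^ 70 = 9a
byte 3: (03 ^ 88) ^ 6c = 8b ^ 6c = e7
byte 4: (a8 ^ 56) ^ 6f = fe ^ 6f = 91
byte 5: (cd ^ 7b) ^ 79 = b6 ^ 79 = cf
byte 6: (9f ^ a0) ^ 20 = 3f ^ 20 = 1f
byte 7: (52 ^ 4a) ^ 61 = 18 ^ 61 = 79
byte 8: (5e ^ ce) ^ 67 = 90 ^ 67 = f7

50fb9ae791cf1f79f7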